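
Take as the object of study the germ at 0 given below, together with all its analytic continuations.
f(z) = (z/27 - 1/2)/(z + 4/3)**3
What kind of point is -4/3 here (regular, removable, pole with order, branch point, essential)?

The denominator factor z + 4/3 vanishes at -4/3 and appears to the power 3; the numerator there equals -89/162, nonzero, and no other factor vanishes.
Hence a pole whose order is the multiplicity, 3.

The point is a pole of order 3.


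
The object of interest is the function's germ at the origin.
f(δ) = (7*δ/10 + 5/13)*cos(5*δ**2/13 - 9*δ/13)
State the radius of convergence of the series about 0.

The radius of convergence is infinite.

The factor cos(5*δ**2/13 - 9*δ/13) is entire and contributes no finite singular point.
The polynomial part has no poles.
No finite singular points: the Taylor series at 0 converges everywhere.


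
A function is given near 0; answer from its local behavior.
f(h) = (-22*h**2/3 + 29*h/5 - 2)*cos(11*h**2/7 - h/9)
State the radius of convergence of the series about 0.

The factor cos(11*h**2/7 - h/9) is entire and contributes no finite singular point.
The polynomial part has no poles.
No finite singular points: the Taylor series at 0 converges everywhere.

The radius of convergence is infinite.


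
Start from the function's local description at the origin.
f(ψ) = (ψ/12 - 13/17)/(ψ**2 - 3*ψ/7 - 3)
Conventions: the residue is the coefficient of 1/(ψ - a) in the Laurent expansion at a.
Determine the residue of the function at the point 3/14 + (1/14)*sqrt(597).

The factor ψ**2 - 3*ψ/7 - 3 splits as (ψ - a)(ψ - a') with a = 3/14 + (1/14)*sqrt(597), a' = 3/14 - (1/14)*sqrt(597). At the order-1 pole a set g(ψ) = (ψ - a)*f(ψ) = [ψ/12 - 13/17] / (ψ - a').
Simple pole: residue = g(a) at a = 3/14 + (1/14)*sqrt(597), which is 1/24 - (237/27064)*sqrt(597).

The residue is 1/24 - (237/27064)*sqrt(597).


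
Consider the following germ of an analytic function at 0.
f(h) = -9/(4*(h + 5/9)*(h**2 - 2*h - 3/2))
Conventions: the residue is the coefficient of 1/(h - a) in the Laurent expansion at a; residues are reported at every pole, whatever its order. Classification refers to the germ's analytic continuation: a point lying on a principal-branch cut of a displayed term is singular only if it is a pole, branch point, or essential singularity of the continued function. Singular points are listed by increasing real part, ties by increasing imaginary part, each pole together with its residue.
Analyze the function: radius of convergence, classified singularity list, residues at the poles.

Denominator factor (h**2 - 2*h - 3/2): discriminant 10, real irrational roots 1 + (1/2)*sqrt(10) and 1 - (1/2)*sqrt(10); poles of order 1, moduli 1 + (1/2)*sqrt(10) and -1 + (1/2)*sqrt(10).
Denominator factor (h + 5/9): pole of order 1 at -5/9, modulus 5/9.
The radius of convergence is the smallest modulus among the singular points: 5/9.
The factor h**2 - 2*h - 3/2 splits as (h - a)(h - a') with a = 1 - (1/2)*sqrt(10), a' = 1 + (1/2)*sqrt(10). At the order-1 pole a set g(h) = (h - a)*f(h) = [-9/(4*(h + 5/9))] / (h - a').
Simple pole: residue = g(a) at a = 1 - (1/2)*sqrt(10), which is -729/52 - (567/130)*sqrt(10).
At the order-1 pole -5/9 set g(h) = (h - (-5/9))*f(h) = -9/(4*(h**2 - 2*h - 3/2)).
Simple pole: residue = g(a) at a = -5/9, which is 729/26.
The factor h**2 - 2*h - 3/2 splits as (h - a)(h - a') with a = 1 + (1/2)*sqrt(10), a' = 1 - (1/2)*sqrt(10). At the order-1 pole a set g(h) = (h - a)*f(h) = [-9/(4*(h + 5/9))] / (h - a').
Simple pole: residue = g(a) at a = 1 + (1/2)*sqrt(10), which is -729/52 + (567/130)*sqrt(10).
List the singular points by increasing real part (a conjugate pair: the negative imaginary part first).

Radius of convergence at 0: 5/9.
At 1 - (1/2)*sqrt(10): a pole of order 1; residue -729/52 - (567/130)*sqrt(10).
At -5/9: a pole of order 1; residue 729/26.
At 1 + (1/2)*sqrt(10): a pole of order 1; residue -729/52 + (567/130)*sqrt(10).


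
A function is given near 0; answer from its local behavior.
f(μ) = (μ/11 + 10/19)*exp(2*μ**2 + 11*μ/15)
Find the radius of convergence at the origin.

The radius of convergence is infinite.

The factor exp(2*μ**2 + 11*μ/15) is entire and contributes no finite singular point.
The polynomial part has no poles.
No finite singular points: the Taylor series at 0 converges everywhere.


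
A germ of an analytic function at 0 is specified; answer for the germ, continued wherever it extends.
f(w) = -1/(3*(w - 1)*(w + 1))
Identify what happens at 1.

The denominator factor w - 1 vanishes at 1 and appears to the power 1; the numerator there equals -1/3, nonzero, and no other factor vanishes.
Hence a pole whose order is the multiplicity, 1.

The point is a pole of order 1.


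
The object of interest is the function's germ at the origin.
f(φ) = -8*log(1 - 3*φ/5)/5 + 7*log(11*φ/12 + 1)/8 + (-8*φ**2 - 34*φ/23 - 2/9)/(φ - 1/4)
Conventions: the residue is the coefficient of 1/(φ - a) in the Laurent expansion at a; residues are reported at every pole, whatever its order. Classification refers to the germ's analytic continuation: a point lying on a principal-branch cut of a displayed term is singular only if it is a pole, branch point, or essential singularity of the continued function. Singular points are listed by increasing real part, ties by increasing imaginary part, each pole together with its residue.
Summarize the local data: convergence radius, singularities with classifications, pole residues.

Denominator factor (φ - 1/4): pole of order 1 at 1/4, modulus 1/4.
Branch term (-8/5)*log(1 - φ/(5/3)): its argument vanishes at φ = 5/3, a logarithmic branch point, modulus 5/3.
Branch term (7/8)*log(1 - φ/(-12/11)): its argument vanishes at φ = -12/11, a logarithmic branch point, modulus 12/11.
The radius of convergence is the smallest modulus among the singular points: 1/4.
The branch terms are analytic at 1/4 and contribute nothing to the residue; only the rational part matters.
At the order-1 pole 1/4 set g(φ) = (φ - (1/4))*(rational part) = -8*φ**2 - 34*φ/23 - 2/9.
Simple pole: residue = g(a) at a = 1/4, which is -226/207.
List the singular points by increasing real part (a conjugate pair: the negative imaginary part first).

Radius of convergence at 0: 1/4.
At -12/11: a logarithmic branch point.
At 1/4: a pole of order 1; residue -226/207.
At 5/3: a logarithmic branch point.


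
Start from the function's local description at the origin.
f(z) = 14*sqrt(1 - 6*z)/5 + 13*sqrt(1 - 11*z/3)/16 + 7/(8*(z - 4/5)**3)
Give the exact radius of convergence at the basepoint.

The radius of convergence is 1/6.

Denominator factor (z - 4/5)^3: pole of order 3 at 4/5, modulus 4/5.
Branch term (13/16)*sqrt(1 - z/(3/11)): its argument vanishes at z = 3/11, a square-root branch point, modulus 3/11.
Branch term (14/5)*sqrt(1 - z/(1/6)): its argument vanishes at z = 1/6, a square-root branch point, modulus 1/6.
The radius of convergence is the smallest modulus among the singular points: 1/6.


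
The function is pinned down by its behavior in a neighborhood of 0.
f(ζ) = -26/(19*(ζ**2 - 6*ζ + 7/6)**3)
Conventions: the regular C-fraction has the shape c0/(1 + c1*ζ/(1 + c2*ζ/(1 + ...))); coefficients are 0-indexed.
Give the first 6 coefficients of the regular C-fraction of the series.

The regular C-fraction coefficients are [-5616/6517, -108/7, 223/42, -31153/9366, 44979588/48629833, -654102156744/272465103743].

Taylor coefficients (expand at 0): a_0 = -5616/6517, a_1 = -606528/45619, a_2 = -42962400/319333, a_3 = -2518304256/2235331, a_4 = -132379588224/15647317, a_5 = -132276478464/2235331.
c0 = a_0 = -5616/6517. Peel one level at a time: if S = 1 + c*ζ/S' with S'(0) = 1, then c is the ζ-coefficient of S and S' = c*ζ/(S - 1).
S_1 = c0/f = 1 + (-108/7)*ζ + (4014/49)*ζ^2 + ...; c1 = -108/7.
S_2 = c1*ζ/(S_1 - 1) = 1 + (223/42)*ζ + (31153/1764)*ζ^2 + ...; c2 = 223/42.
S_3 = c2*ζ/(S_2 - 1) = 1 + (-31153/9366)*ζ + (7496598/2436721)*ζ^2 + ...; c3 = -31153/9366.
S_4 = c3*ζ/(S_3 - 1) = 1 + (44979588/48629833)*ζ + (105594967008/47554961041)*ζ^2 + ...; c4 = 44979588/48629833.
S_5 = c4*ζ/(S_4 - 1) = 1 + (-654102156744/272465103743)*ζ + ...; c5 = -654102156744/272465103743.


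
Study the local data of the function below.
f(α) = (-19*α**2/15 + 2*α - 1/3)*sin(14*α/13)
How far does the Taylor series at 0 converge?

The factor sin(14*α/13) is entire and contributes no finite singular point.
The polynomial part has no poles.
No finite singular points: the Taylor series at 0 converges everywhere.

The radius of convergence is infinite.


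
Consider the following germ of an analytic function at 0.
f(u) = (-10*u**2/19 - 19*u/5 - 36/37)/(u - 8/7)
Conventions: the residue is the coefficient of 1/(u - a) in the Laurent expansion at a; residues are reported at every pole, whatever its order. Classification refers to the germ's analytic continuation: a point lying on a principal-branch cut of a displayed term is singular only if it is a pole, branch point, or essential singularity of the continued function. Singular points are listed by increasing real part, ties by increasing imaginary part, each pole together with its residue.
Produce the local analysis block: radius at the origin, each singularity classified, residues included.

Denominator factor (u - 8/7): pole of order 1 at 8/7, modulus 8/7.
The radius of convergence is the smallest modulus among the singular points: 8/7.
At the order-1 pole 8/7 set g(u) = (u - (8/7))*f(u) = -10*u**2/19 - 19*u/5 - 36/37.
Simple pole: residue = g(a) at a = 8/7, which is -1033972/172235.

Radius of convergence at 0: 8/7.
At 8/7: a pole of order 1; residue -1033972/172235.


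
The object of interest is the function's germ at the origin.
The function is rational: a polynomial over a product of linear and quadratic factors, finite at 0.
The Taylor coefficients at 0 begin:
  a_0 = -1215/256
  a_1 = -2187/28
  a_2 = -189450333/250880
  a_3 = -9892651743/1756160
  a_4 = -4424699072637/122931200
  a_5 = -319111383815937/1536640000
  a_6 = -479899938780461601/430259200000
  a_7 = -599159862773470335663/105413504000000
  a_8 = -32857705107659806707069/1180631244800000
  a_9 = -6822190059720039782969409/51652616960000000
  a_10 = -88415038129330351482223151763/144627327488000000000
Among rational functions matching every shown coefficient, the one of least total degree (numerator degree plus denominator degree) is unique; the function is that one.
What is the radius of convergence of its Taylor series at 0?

No rational of total degree below 9 reproduces all 11 coefficients; solving the [0/9] Pade equations on them gives f(ψ) = 5/(12*(ψ - 7/9)**3*(ψ**2 - 12*ψ/5 + 4/7)**3), whose expansion matches every shown term.
Denominator factor (ψ - 7/9)^3: pole of order 3 at 7/9, modulus 7/9.
Denominator factor (ψ**2 - 12*ψ/5 + 4/7)^3: discriminant 608/175, real irrational roots 6/5 + (2/35)*sqrt(266) and 6/5 - (2/35)*sqrt(266); poles of order 3, moduli 6/5 + (2/35)*sqrt(266) and 6/5 - (2/35)*sqrt(266).
The radius of convergence is the smallest modulus among the singular points: 6/5 - (2/35)*sqrt(266).

The radius of convergence is 6/5 - (2/35)*sqrt(266).


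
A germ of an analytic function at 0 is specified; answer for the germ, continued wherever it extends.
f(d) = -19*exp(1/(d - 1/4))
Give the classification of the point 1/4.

The exponent 1/(d - (1/4)) has a pole at 1/4, so exp(1/(d - (1/4))) takes every nonzero value near it: an essential singularity (not a pole of any order).

The point is an essential singularity.


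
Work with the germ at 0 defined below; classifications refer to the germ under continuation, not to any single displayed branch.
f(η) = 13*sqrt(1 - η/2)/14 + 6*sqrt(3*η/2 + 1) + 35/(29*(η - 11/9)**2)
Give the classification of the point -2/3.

The point is an algebraic (square-root) branch point.

The term (6)*sqrt(1 - η/(-2/3)) has argument 1 - -2/3/(-2/3) = 0 at -2/3: a square-root (algebraic, two-sheeted) branch point; the remaining terms are analytic or single-valued there.


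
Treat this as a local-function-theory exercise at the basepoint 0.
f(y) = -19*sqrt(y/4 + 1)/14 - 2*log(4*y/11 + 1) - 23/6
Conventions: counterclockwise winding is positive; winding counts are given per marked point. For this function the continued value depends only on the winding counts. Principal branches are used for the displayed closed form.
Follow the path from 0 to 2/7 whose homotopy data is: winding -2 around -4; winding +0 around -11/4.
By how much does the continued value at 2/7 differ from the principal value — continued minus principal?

The rational part is single-valued and drops out of the difference; each branch term changes only by its own monodromy.
(-19/14)*sqrt(1 - y/(-4)): winding -2 is even, the square root returns to the same sheet, contribution 0.
(-2)*log(1 - y/(-11/4)): winding 0 around -11/4, so this term returns to its principal value, contribution 0.
Summing the contributions at y = 2/7 gives 0.

Continued minus principal equals 0.


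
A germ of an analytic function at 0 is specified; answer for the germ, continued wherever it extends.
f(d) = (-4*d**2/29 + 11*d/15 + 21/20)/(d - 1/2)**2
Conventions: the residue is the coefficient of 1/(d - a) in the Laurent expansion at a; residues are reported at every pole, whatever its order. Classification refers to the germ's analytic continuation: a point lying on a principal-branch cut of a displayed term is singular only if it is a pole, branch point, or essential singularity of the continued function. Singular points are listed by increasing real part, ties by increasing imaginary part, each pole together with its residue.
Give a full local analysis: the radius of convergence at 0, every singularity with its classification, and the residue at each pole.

Denominator factor (d - 1/2)^2: pole of order 2 at 1/2, modulus 1/2.
The radius of convergence is the smallest modulus among the singular points: 1/2.
At the order-2 pole 1/2 set g(d) = (d - (1/2))^2*f(d) = -4*d**2/29 + 11*d/15 + 21/20.
Order-2 pole: residue = g'(a); g'(1/2) = 259/435, so the residue is 259/435.

Radius of convergence at 0: 1/2.
At 1/2: a pole of order 2; residue 259/435.


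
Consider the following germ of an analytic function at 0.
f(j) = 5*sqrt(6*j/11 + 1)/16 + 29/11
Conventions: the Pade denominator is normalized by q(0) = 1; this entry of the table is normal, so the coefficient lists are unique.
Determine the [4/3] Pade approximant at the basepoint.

Taylor coefficients needed (expand at 0): a_0 = 519/176, a_1 = 15/176, a_2 = -45/3872, a_3 = 135/42592, a_4 = -2025/1874048, a_5 = 8505/20614528, a_6 = -76545/453519616, a_7 = 32805/453519616.
Write the denominator as Q(j) = 1 + q1*j + q2*j^2 + q3*j^3. Requiring Q*f - P = O(j^8) with deg P <= 4 kills the coefficients of j^5..j^7 in Q*f:
  j^5: a_5 + q1*a_4 + q2*a_3 + q3*a_2 = 0, i.e. 8505/20614528 + (-2025/1874048)*q1 + (135/42592)*q2 + (-45/3872)*q3 = 0.
  j^6: a_6 + q1*a_5 + q2*a_4 + q3*a_3 = 0, i.e. -76545/453519616 + (8505/20614528)*q1 + (-2025/1874048)*q2 + (135/42592)*q3 = 0.
  j^7: a_7 + q1*a_6 + q2*a_5 + q3*a_4 = 0, i.e. 32805/453519616 + (-76545/453519616)*q1 + (8505/20614528)*q2 + (-2025/1874048)*q3 = 0.
Solving this linear system: q1 = 9/11, q2 = 45/242, q3 = 27/2662.
The numerator is Q*f truncated at degree 4: P0 = a_0 = 519/176; P1 = a_1 + q1*a_0 = 1209/484; P2 = a_2 + q1*a_1 + q2*a_0 = 12915/21296; P3 = a_3 + q1*a_2 + q2*a_1 + q3*a_0 = 4617/117128; P4 = a_4 + q1*a_3 + q2*a_2 + q3*a_1 = 405/1874048.

The Pade approximant has numerator coefficients [519/176, 1209/484, 12915/21296, 4617/117128, 405/1874048]; denominator coefficients [1, 9/11, 45/242, 27/2662].


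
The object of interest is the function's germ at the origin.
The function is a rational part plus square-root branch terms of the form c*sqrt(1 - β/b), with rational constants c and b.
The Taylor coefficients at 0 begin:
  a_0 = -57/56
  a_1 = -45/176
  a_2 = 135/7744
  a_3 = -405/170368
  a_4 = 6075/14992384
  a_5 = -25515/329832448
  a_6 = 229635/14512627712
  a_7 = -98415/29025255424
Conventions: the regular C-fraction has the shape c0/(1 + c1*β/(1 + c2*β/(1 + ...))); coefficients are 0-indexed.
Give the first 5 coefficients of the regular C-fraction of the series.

The regular C-fraction coefficients are [-57/56, -105/418, 267/836, 57/3916, 477/3916].

Taylor coefficients (read off): a_0 = -57/56, a_1 = -45/176, a_2 = 135/7744, a_3 = -405/170368, a_4 = 6075/14992384.
c0 = a_0 = -57/56. Peel one level at a time: if S = 1 + c*β/S' with S'(0) = 1, then c is the β-coefficient of S and S' = c*β/(S - 1).
S_1 = c0/f = 1 + (-105/418)*β + (28035/349448)*β^2 + ...; c1 = -105/418.
S_2 = c1*β/(S_1 - 1) = 1 + (267/836)*β + (-9/1936)*β^2 + ...; c2 = 267/836.
S_3 = c2*β/(S_2 - 1) = 1 + (57/3916)*β + (-27189/15335056)*β^2 + ...; c3 = 57/3916.
S_4 = c3*β/(S_3 - 1) = 1 + (477/3916)*β + ...; c4 = 477/3916.


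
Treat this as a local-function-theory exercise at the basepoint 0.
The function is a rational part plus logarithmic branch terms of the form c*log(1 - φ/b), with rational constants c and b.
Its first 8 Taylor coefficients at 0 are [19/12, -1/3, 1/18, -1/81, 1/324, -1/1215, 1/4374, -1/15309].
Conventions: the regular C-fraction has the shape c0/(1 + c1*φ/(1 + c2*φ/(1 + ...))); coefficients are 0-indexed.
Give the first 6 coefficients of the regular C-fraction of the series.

The regular C-fraction coefficients are [19/12, 4/19, -5/114, -19/90, 17/45, 1/51].

Taylor coefficients (read off): a_0 = 19/12, a_1 = -1/3, a_2 = 1/18, a_3 = -1/81, a_4 = 1/324, a_5 = -1/1215.
c0 = a_0 = 19/12. Peel one level at a time: if S = 1 + c*φ/S' with S'(0) = 1, then c is the φ-coefficient of S and S' = c*φ/(S - 1).
S_1 = c0/f = 1 + (4/19)*φ + (10/1083)*φ^2 + ...; c1 = 4/19.
S_2 = c1*φ/(S_1 - 1) = 1 + (-5/114)*φ + (-1/108)*φ^2 + ...; c2 = -5/114.
S_3 = c2*φ/(S_2 - 1) = 1 + (-19/90)*φ + (323/4050)*φ^2 + ...; c3 = -19/90.
S_4 = c3*φ/(S_3 - 1) = 1 + (17/45)*φ + (-1/135)*φ^2 + ...; c4 = 17/45.
S_5 = c4*φ/(S_4 - 1) = 1 + (1/51)*φ + ...; c5 = 1/51.


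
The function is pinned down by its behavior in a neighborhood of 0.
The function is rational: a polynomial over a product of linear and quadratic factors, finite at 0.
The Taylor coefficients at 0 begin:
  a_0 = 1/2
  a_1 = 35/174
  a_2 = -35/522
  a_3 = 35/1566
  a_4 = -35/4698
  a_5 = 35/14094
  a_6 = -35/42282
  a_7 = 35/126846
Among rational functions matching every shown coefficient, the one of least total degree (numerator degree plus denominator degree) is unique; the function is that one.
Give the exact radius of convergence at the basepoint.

The radius of convergence is 3.

No rational of total degree below 2 reproduces all 8 coefficients; solving the [1/1] Pade equations on them gives f(ρ) = (32*ρ/29 + 3/2)/(ρ + 3), whose expansion matches every shown term.
Denominator factor (ρ + 3): pole of order 1 at -3, modulus 3.
The radius of convergence is the smallest modulus among the singular points: 3.


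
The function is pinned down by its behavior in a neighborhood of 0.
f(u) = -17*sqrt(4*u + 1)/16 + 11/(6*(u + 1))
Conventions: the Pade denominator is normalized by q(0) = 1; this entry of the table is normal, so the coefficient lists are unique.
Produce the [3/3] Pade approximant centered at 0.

Taylor coefficients needed (expand at 0): a_0 = 37/48, a_1 = -95/24, a_2 = 95/24, a_3 = -73/12, a_4 = 299/24, a_5 = -379/12, a_6 = 1093/12.
Write the denominator as Q(u) = 1 + q1*u + q2*u^2 + q3*u^3. Requiring Q*f - P = O(u^7) with deg P <= 3 kills the coefficients of u^4..u^6 in Q*f:
  u^4: a_4 + q1*a_3 + q2*a_2 + q3*a_1 = 0, i.e. 299/24 + (-73/12)*q1 + (95/24)*q2 + (-95/24)*q3 = 0.
  u^5: a_5 + q1*a_4 + q2*a_3 + q3*a_2 = 0, i.e. -379/12 + (299/24)*q1 + (-73/12)*q2 + (95/24)*q3 = 0.
  u^6: a_6 + q1*a_5 + q2*a_4 + q3*a_3 = 0, i.e. 1093/12 + (-379/12)*q1 + (299/24)*q2 + (-73/12)*q3 = 0.
Solving this linear system: q1 = 651/139, q2 = 702/139, q3 = 1.
The numerator is Q*f truncated at degree 3: P0 = a_0 = 37/48; P1 = a_1 + q1*a_0 = -2323/6672; P2 = a_2 + q1*a_1 + q2*a_0 = -35653/3336; P3 = a_3 + q1*a_2 + q2*a_1 + q3*a_0 = -15045/2224.

The Pade approximant has numerator coefficients [37/48, -2323/6672, -35653/3336, -15045/2224]; denominator coefficients [1, 651/139, 702/139, 1].


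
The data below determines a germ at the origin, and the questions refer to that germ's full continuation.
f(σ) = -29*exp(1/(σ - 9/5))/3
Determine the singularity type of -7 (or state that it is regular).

There is no denominator, hence no pole anywhere.
The essential point of exp(1/(σ - (9/5))) is 9/5, not -7.
So the germ continues analytically to -7.

The point is a regular point.


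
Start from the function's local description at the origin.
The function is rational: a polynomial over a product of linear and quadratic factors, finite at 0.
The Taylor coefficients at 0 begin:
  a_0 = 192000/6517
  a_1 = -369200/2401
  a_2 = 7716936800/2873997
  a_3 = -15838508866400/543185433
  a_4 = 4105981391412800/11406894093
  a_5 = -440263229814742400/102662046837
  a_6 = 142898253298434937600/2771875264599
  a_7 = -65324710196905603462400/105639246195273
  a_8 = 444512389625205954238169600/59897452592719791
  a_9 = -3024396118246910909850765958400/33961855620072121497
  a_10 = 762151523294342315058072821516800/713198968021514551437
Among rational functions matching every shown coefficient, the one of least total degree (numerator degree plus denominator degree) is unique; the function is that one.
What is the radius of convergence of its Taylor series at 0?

The radius of convergence is 1/12.

No rational of total degree below 9 reproduces all 11 coefficients; solving the [2/7] Pade equations on them gives f(κ) = (3*κ**2/7 - 17*κ/10 - 16/19)/((κ + 1/12)*(κ**2 + 10*κ/9 - 7/10)**3), whose expansion matches every shown term.
Denominator factor (κ**2 + 10*κ/9 - 7/10)^3: discriminant 1634/405, real irrational roots -5/9 + (1/90)*sqrt(8170) and -5/9 - (1/90)*sqrt(8170); poles of order 3, moduli -5/9 + (1/90)*sqrt(8170) and 5/9 + (1/90)*sqrt(8170).
Denominator factor (κ + 1/12): pole of order 1 at -1/12, modulus 1/12.
The radius of convergence is the smallest modulus among the singular points: 1/12.


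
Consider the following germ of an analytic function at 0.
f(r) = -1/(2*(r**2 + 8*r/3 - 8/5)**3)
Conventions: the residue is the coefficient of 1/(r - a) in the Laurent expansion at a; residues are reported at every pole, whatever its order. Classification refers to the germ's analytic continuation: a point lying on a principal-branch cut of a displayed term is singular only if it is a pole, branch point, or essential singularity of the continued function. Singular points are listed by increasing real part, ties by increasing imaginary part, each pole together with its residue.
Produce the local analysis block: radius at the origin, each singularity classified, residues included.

Radius of convergence at 0: -4/3 + (2/15)*sqrt(190).
At -4/3 - (2/15)*sqrt(190): a pole of order 3; residue (18225/56188928)*sqrt(190).
At -4/3 + (2/15)*sqrt(190): a pole of order 3; residue -(18225/56188928)*sqrt(190).

Denominator factor (r**2 + 8*r/3 - 8/5)^3: discriminant 608/45, real irrational roots -4/3 + (2/15)*sqrt(190) and -4/3 - (2/15)*sqrt(190); poles of order 3, moduli -4/3 + (2/15)*sqrt(190) and 4/3 + (2/15)*sqrt(190).
The radius of convergence is the smallest modulus among the singular points: -4/3 + (2/15)*sqrt(190).
The factor r**2 + 8*r/3 - 8/5 splits as (r - a)(r - a') with a = -4/3 - (2/15)*sqrt(190), a' = -4/3 + (2/15)*sqrt(190). At the order-3 pole a set g(r) = (r - a)^3*f(r) = [-1/2] / (r - a')^3.
Order-3 pole: residue = g''(a)/2; g''(-4/3 - (2/15)*sqrt(190)) = (18225/28094464)*sqrt(190), so the residue is (18225/56188928)*sqrt(190).
The factor r**2 + 8*r/3 - 8/5 splits as (r - a)(r - a') with a = -4/3 + (2/15)*sqrt(190), a' = -4/3 - (2/15)*sqrt(190). At the order-3 pole a set g(r) = (r - a)^3*f(r) = [-1/2] / (r - a')^3.
Order-3 pole: residue = g''(a)/2; g''(-4/3 + (2/15)*sqrt(190)) = -(18225/28094464)*sqrt(190), so the residue is -(18225/56188928)*sqrt(190).
List the singular points by increasing real part (a conjugate pair: the negative imaginary part first).


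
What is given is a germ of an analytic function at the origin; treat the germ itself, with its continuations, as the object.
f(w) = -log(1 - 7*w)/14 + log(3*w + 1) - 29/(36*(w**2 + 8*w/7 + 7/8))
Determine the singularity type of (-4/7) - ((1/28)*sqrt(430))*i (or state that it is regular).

The denominator factor w**2 + 8*w/7 + 7/8 vanishes at (-4/7) - ((1/28)*sqrt(430))*i and appears to the power 1; the numerator there equals -29/36, nonzero, and no other factor vanishes.
The branch terms are analytic at this point.
Hence a pole whose order is the multiplicity, 1.

The point is a pole of order 1.


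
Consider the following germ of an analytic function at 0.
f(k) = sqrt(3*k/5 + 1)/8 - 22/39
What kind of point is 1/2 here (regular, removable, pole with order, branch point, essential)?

There is no denominator, hence no pole anywhere.
Branch term sqrt(1 - k/(-5/3)): argument at 1/2 is 13/10, nonzero, so 1/2 is not its branch point (a point on a principal cut is still regular for the continued germ).
So the germ continues analytically to 1/2.

The point is a regular point.


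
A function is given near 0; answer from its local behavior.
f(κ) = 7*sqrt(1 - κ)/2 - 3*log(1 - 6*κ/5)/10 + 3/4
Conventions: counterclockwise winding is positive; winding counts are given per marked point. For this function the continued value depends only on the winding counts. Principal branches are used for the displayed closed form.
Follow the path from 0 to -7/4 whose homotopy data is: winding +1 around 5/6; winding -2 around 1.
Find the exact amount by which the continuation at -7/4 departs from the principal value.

Continued minus principal equals -(3/5)*pi*i.

The rational part is single-valued and drops out of the difference; each branch term changes only by its own monodromy.
(7/2)*sqrt(1 - κ/(1)): winding -2 is even, the square root returns to the same sheet, contribution 0.
(-3/10)*log(1 - κ/(5/6)): each positive loop around 5/6 adds 2*pi*i to the log, so winding +1 contributes (-3/10)*(1)*2*pi*i = -(3/5)*pi*i.
Summing the contributions at κ = -7/4 gives -(3/5)*pi*i.


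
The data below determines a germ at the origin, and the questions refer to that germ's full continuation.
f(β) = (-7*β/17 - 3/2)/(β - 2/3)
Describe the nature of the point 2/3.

The point is a pole of order 1.

The denominator factor β - 2/3 vanishes at 2/3 and appears to the power 1; the numerator there equals -181/102, nonzero, and no other factor vanishes.
Hence a pole whose order is the multiplicity, 1.


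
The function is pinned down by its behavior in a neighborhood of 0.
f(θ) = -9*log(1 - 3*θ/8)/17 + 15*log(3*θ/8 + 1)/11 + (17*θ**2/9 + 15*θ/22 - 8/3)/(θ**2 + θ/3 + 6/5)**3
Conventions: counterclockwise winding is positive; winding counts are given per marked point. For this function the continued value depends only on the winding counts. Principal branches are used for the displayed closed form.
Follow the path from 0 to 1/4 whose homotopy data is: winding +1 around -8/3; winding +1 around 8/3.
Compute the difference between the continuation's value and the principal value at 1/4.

The rational part is single-valued and drops out of the difference; each branch term changes only by its own monodromy.
(15/11)*log(1 - θ/(-8/3)): each positive loop around -8/3 adds 2*pi*i to the log, so winding +1 contributes (15/11)*(1)*2*pi*i = (30/11)*pi*i.
(-9/17)*log(1 - θ/(8/3)): each positive loop around 8/3 adds 2*pi*i to the log, so winding +1 contributes (-9/17)*(1)*2*pi*i = -(18/17)*pi*i.
Summing the contributions at θ = 1/4 gives (312/187)*pi*i.

Continued minus principal equals (312/187)*pi*i.


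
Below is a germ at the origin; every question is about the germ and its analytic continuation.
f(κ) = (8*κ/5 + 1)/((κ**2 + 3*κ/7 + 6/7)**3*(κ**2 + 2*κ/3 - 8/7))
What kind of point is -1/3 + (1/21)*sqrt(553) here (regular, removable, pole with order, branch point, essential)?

The denominator factor κ**2 + 2*κ/3 - 8/7 vanishes at -1/3 + (1/21)*sqrt(553) and appears to the power 1; the numerator there equals 7/15 + (8/105)*sqrt(553), nonzero, and no other factor vanishes.
Hence a pole whose order is the multiplicity, 1.

The point is a pole of order 1.


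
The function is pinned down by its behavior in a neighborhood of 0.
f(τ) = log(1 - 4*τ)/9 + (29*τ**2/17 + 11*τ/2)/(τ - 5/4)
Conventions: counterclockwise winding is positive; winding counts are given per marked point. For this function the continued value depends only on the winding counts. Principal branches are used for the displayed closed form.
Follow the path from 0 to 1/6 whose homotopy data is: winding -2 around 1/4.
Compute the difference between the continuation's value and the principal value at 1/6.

The rational part is single-valued and drops out of the difference; each branch term changes only by its own monodromy.
(1/9)*log(1 - τ/(1/4)): each positive loop around 1/4 adds 2*pi*i to the log, so winding -2 contributes (1/9)*(-2)*2*pi*i = -(4/9)*pi*i.
Summing the contributions at τ = 1/6 gives -(4/9)*pi*i.

Continued minus principal equals -(4/9)*pi*i.


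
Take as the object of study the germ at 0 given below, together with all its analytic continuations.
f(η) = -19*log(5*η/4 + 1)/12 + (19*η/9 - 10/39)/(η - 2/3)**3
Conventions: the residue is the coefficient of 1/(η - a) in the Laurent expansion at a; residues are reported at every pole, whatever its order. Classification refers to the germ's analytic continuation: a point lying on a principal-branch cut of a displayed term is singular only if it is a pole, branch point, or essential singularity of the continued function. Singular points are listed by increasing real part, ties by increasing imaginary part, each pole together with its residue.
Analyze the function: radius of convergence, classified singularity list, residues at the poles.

Denominator factor (η - 2/3)^3: pole of order 3 at 2/3, modulus 2/3.
Branch term (-19/12)*log(1 - η/(-4/5)): its argument vanishes at η = -4/5, a logarithmic branch point, modulus 4/5.
The radius of convergence is the smallest modulus among the singular points: 2/3.
The branch term is analytic at 2/3 and contributes nothing to the residue; only the rational part matters.
At the order-3 pole 2/3 set g(η) = (η - (2/3))^3*(rational part) = 19*η/9 - 10/39.
Order-3 pole: residue = g''(a)/2; g''(2/3) = 0, so the residue is 0.
List the singular points by increasing real part (a conjugate pair: the negative imaginary part first).

Radius of convergence at 0: 2/3.
At -4/5: a logarithmic branch point.
At 2/3: a pole of order 3; residue 0.


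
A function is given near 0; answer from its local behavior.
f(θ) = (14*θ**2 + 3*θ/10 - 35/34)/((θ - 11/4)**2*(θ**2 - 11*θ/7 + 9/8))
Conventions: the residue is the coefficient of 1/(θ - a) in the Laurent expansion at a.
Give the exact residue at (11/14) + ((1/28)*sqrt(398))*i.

The residue is (13796636/6775095) + ((104460944/1348243905)*sqrt(398))*i.

The factor θ**2 - 11*θ/7 + 9/8 splits as (θ - a)(θ - a') with a = (11/14) + ((1/28)*sqrt(398))*i, a' = (11/14) - ((1/28)*sqrt(398))*i. At the order-1 pole a set g(θ) = (θ - a)*f(θ) = [(14*θ**2 + 3*θ/10 - 35/34)/(θ - 11/4)**2] / (θ - a').
Simple pole: residue = g(a) at a = (11/14) + ((1/28)*sqrt(398))*i, which is (13796636/6775095) + ((104460944/1348243905)*sqrt(398))*i.


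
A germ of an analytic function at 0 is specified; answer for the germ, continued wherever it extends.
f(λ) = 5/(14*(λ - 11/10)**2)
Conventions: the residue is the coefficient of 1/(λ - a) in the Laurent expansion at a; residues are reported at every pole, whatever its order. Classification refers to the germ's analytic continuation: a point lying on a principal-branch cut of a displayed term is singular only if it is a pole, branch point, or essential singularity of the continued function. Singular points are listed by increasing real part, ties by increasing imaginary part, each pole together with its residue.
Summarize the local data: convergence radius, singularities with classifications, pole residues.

Radius of convergence at 0: 11/10.
At 11/10: a pole of order 2; residue 0.

Denominator factor (λ - 11/10)^2: pole of order 2 at 11/10, modulus 11/10.
The radius of convergence is the smallest modulus among the singular points: 11/10.
At the order-2 pole 11/10 set g(λ) = (λ - (11/10))^2*f(λ) = 5/14.
Order-2 pole: residue = g'(a); g'(11/10) = 0, so the residue is 0.


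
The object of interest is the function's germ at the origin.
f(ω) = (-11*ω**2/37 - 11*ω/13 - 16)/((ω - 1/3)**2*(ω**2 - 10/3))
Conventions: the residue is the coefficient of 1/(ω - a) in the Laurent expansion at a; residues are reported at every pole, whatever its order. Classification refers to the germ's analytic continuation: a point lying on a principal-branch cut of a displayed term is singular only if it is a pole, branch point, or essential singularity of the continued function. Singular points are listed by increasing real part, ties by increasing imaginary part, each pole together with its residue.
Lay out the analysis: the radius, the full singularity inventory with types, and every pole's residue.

Denominator factor (ω**2 - 10/3): discriminant 40/3, real irrational roots (1/3)*sqrt(30) and -(1/3)*sqrt(30); poles of order 1, moduli (1/3)*sqrt(30) and (1/3)*sqrt(30).
Denominator factor (ω - 1/3)^2: pole of order 2 at 1/3, modulus 1/3.
The radius of convergence is the smallest modulus among the singular points: 1/3.
The factor ω**2 - 10/3 splits as (ω - a)(ω - a') with a = -(1/3)*sqrt(30), a' = (1/3)*sqrt(30). At the order-1 pole a set g(ω) = (ω - a)*f(ω) = [(-11*ω**2/37 - 11*ω/13 - 16)/(ω - 1/3)**2] / (ω - a').
Simple pole: residue = g(a) at a = -(1/3)*sqrt(30), which is -554877/809042 + (1176717/4045210)*sqrt(30).
At the order-2 pole 1/3 set g(ω) = (ω - (1/3))^2*f(ω) = (-11*ω**2/37 - 11*ω/13 - 16)/(ω**2 - 10/3).
Order-2 pole: residue = g'(a); g'(1/3) = 554877/404521, so the residue is 554877/404521.
The factor ω**2 - 10/3 splits as (ω - a)(ω - a') with a = (1/3)*sqrt(30), a' = -(1/3)*sqrt(30). At the order-1 pole a set g(ω) = (ω - a)*f(ω) = [(-11*ω**2/37 - 11*ω/13 - 16)/(ω - 1/3)**2] / (ω - a').
Simple pole: residue = g(a) at a = (1/3)*sqrt(30), which is -554877/809042 - (1176717/4045210)*sqrt(30).
List the singular points by increasing real part (a conjugate pair: the negative imaginary part first).

Radius of convergence at 0: 1/3.
At -(1/3)*sqrt(30): a pole of order 1; residue -554877/809042 + (1176717/4045210)*sqrt(30).
At 1/3: a pole of order 2; residue 554877/404521.
At (1/3)*sqrt(30): a pole of order 1; residue -554877/809042 - (1176717/4045210)*sqrt(30).


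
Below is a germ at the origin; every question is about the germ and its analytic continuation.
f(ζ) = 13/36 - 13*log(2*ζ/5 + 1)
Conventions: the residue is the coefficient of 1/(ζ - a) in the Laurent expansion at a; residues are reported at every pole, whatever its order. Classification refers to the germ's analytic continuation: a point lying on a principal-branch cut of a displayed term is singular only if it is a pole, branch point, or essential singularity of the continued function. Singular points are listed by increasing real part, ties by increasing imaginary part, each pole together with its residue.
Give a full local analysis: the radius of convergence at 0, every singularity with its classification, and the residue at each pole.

Radius of convergence at 0: 5/2.
At -5/2: a logarithmic branch point.

Branch term (-13)*log(1 - ζ/(-5/2)): its argument vanishes at ζ = -5/2, a logarithmic branch point, modulus 5/2.
The radius of convergence is the smallest modulus among the singular points: 5/2.


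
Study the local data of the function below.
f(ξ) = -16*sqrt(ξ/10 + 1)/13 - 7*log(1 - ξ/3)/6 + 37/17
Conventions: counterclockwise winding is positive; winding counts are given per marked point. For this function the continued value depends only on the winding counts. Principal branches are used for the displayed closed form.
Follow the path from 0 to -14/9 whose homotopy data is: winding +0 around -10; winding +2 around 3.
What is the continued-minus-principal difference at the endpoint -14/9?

The rational part is single-valued and drops out of the difference; each branch term changes only by its own monodromy.
(-16/13)*sqrt(1 - ξ/(-10)): winding +0 is even, the square root returns to the same sheet, contribution 0.
(-7/6)*log(1 - ξ/(3)): each positive loop around 3 adds 2*pi*i to the log, so winding +2 contributes (-7/6)*(2)*2*pi*i = -(14/3)*pi*i.
Summing the contributions at ξ = -14/9 gives -(14/3)*pi*i.

Continued minus principal equals -(14/3)*pi*i.


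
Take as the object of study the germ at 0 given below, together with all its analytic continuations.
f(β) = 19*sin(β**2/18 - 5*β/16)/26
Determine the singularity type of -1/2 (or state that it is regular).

There is no denominator, hence no pole anywhere.
The factor -sin(β**2/18 - 5*β/16) is entire.
So the germ continues analytically to -1/2.

The point is a regular point.


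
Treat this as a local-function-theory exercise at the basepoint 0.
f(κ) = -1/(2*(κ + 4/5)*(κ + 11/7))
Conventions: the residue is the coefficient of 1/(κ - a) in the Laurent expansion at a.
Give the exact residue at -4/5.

At the order-1 pole -4/5 set g(κ) = (κ - (-4/5))*f(κ) = -1/(2*(κ + 11/7)).
Simple pole: residue = g(a) at a = -4/5, which is -35/54.

The residue is -35/54.


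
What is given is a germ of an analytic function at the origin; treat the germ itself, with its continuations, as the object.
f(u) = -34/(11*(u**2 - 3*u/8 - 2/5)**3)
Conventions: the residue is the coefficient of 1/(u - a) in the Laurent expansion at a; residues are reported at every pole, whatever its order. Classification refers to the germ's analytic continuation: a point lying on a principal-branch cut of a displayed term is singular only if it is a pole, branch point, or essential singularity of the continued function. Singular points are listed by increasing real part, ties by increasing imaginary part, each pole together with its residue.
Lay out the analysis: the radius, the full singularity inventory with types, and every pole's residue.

Radius of convergence at 0: -3/16 + (1/80)*sqrt(2785).
At 3/16 - (1/80)*sqrt(2785): a pole of order 3; residue (167116800/1900895623)*sqrt(2785).
At 3/16 + (1/80)*sqrt(2785): a pole of order 3; residue -(167116800/1900895623)*sqrt(2785).

Denominator factor (u**2 - 3*u/8 - 2/5)^3: discriminant 557/320, real irrational roots 3/16 + (1/80)*sqrt(2785) and 3/16 - (1/80)*sqrt(2785); poles of order 3, moduli 3/16 + (1/80)*sqrt(2785) and -3/16 + (1/80)*sqrt(2785).
The radius of convergence is the smallest modulus among the singular points: -3/16 + (1/80)*sqrt(2785).
The factor u**2 - 3*u/8 - 2/5 splits as (u - a)(u - a') with a = 3/16 - (1/80)*sqrt(2785), a' = 3/16 + (1/80)*sqrt(2785). At the order-3 pole a set g(u) = (u - a)^3*f(u) = [-34/11] / (u - a')^3.
Order-3 pole: residue = g''(a)/2; g''(3/16 - (1/80)*sqrt(2785)) = (334233600/1900895623)*sqrt(2785), so the residue is (167116800/1900895623)*sqrt(2785).
The factor u**2 - 3*u/8 - 2/5 splits as (u - a)(u - a') with a = 3/16 + (1/80)*sqrt(2785), a' = 3/16 - (1/80)*sqrt(2785). At the order-3 pole a set g(u) = (u - a)^3*f(u) = [-34/11] / (u - a')^3.
Order-3 pole: residue = g''(a)/2; g''(3/16 + (1/80)*sqrt(2785)) = -(334233600/1900895623)*sqrt(2785), so the residue is -(167116800/1900895623)*sqrt(2785).
List the singular points by increasing real part (a conjugate pair: the negative imaginary part first).


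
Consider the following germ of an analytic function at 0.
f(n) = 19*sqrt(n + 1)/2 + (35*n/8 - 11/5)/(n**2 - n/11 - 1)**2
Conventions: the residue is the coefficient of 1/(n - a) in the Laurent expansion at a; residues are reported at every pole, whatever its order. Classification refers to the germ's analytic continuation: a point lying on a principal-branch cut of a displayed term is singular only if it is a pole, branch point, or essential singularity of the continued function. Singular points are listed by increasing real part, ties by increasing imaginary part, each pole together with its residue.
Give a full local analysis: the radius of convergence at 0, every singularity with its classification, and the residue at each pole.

Radius of convergence at 0: -1/22 + (1/22)*sqrt(485).
At -1: an algebraic (square-root) branch point.
At 1/22 - (1/22)*sqrt(485): a pole of order 2; residue -(213081/9409000)*sqrt(485).
At 1/22 + (1/22)*sqrt(485): a pole of order 2; residue (213081/9409000)*sqrt(485).

Denominator factor (n**2 - n/11 - 1)^2: discriminant 485/121, real irrational roots 1/22 + (1/22)*sqrt(485) and 1/22 - (1/22)*sqrt(485); poles of order 2, moduli 1/22 + (1/22)*sqrt(485) and -1/22 + (1/22)*sqrt(485).
Branch term (19/2)*sqrt(1 - n/(-1)): its argument vanishes at n = -1, a square-root branch point, modulus 1.
The radius of convergence is the smallest modulus among the singular points: -1/22 + (1/22)*sqrt(485).
The branch term is analytic at 1/22 - (1/22)*sqrt(485) and contributes nothing to the residue; only the rational part matters.
The factor n**2 - n/11 - 1 splits as (n - a)(n - a') with a = 1/22 - (1/22)*sqrt(485), a' = 1/22 + (1/22)*sqrt(485). At the order-2 pole a set g(n) = (n - a)^2*(rational part) = [35*n/8 - 11/5] / (n - a')^2.
Order-2 pole: residue = g'(a); g'(1/22 - (1/22)*sqrt(485)) = -(213081/9409000)*sqrt(485), so the residue is -(213081/9409000)*sqrt(485).
The branch term is analytic at 1/22 + (1/22)*sqrt(485) and contributes nothing to the residue; only the rational part matters.
The factor n**2 - n/11 - 1 splits as (n - a)(n - a') with a = 1/22 + (1/22)*sqrt(485), a' = 1/22 - (1/22)*sqrt(485). At the order-2 pole a set g(n) = (n - a)^2*(rational part) = [35*n/8 - 11/5] / (n - a')^2.
Order-2 pole: residue = g'(a); g'(1/22 + (1/22)*sqrt(485)) = (213081/9409000)*sqrt(485), so the residue is (213081/9409000)*sqrt(485).
List the singular points by increasing real part (a conjugate pair: the negative imaginary part first).
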